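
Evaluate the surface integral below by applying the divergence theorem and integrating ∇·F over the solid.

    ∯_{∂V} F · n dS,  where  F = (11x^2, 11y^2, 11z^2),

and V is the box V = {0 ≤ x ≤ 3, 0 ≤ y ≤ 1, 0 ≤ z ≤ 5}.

By the divergence theorem,

    ∯_{∂V} F · n dS = ∭_V (∇ · F) dV.

Compute the divergence:
    ∇ · F = ∂F_x/∂x + ∂F_y/∂y + ∂F_z/∂z = 22x + 22y + 22z.

V is a rectangular box, so dV = dx dy dz with 0 ≤ x ≤ 3, 0 ≤ y ≤ 1, 0 ≤ z ≤ 5.

Integrate (22x + 22y + 22z) over V as an iterated integral:

    ∭_V (∇·F) dV = ∫_0^{3} ∫_0^{1} ∫_0^{5} (22x + 22y + 22z) dz dy dx.

Inner (z from 0 to 5): 110x + 110y + 275.
Middle (y from 0 to 1): 110x + 330.
Outer (x from 0 to 3): 1485.

Therefore ∯_{∂V} F · n dS = 1485.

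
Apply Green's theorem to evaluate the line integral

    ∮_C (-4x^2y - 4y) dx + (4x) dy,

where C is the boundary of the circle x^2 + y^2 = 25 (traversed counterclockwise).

Green's theorem converts the closed line integral into a double integral over the enclosed region D:

    ∮_C P dx + Q dy = ∬_D (∂Q/∂x - ∂P/∂y) dA.

Here P = -4x^2y - 4y, Q = 4x, so

    ∂Q/∂x = 4,    ∂P/∂y = -4x^2 - 4,
    ∂Q/∂x - ∂P/∂y = 4x^2 + 8.

D is the region x^2 + y^2 ≤ 25. Evaluating the double integral:

In polar coordinates (x = r cos θ, y = r sin θ, dA = r dr dθ) the integrand becomes 4r^2cos(θ)^2 + 8, so

    ∬_D (4x^2 + 8) dA = ∫_0^{2π} ∫_0^{5} (4r^2cos(θ)^2 + 8) · r dr dθ.

Inner (r from 0 to 5): 625cos(θ)^2 + 100.
Outer (θ from 0 to 2π): 825π.

Therefore ∮_C P dx + Q dy = 825π.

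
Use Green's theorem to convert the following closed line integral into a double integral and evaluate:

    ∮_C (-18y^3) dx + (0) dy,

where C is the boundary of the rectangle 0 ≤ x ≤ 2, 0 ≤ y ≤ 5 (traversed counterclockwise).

Green's theorem converts the closed line integral into a double integral over the enclosed region D:

    ∮_C P dx + Q dy = ∬_D (∂Q/∂x - ∂P/∂y) dA.

Here P = -18y^3, Q = 0, so

    ∂Q/∂x = 0,    ∂P/∂y = -54y^2,
    ∂Q/∂x - ∂P/∂y = 54y^2.

D is the region 0 ≤ x ≤ 2, 0 ≤ y ≤ 5. Evaluating the double integral:

    ∬_D (54y^2) dA = ∫_0^{2} ∫_0^{5} (54y^2) dy dx.

Inner (y from 0 to 5): 2250.
Outer (x from 0 to 2): 4500.

Therefore ∮_C P dx + Q dy = 4500.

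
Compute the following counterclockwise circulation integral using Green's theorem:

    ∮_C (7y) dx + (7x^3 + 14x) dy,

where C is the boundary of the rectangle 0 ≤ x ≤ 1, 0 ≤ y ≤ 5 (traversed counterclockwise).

Green's theorem converts the closed line integral into a double integral over the enclosed region D:

    ∮_C P dx + Q dy = ∬_D (∂Q/∂x - ∂P/∂y) dA.

Here P = 7y, Q = 7x^3 + 14x, so

    ∂Q/∂x = 21x^2 + 14,    ∂P/∂y = 7,
    ∂Q/∂x - ∂P/∂y = 21x^2 + 7.

D is the region 0 ≤ x ≤ 1, 0 ≤ y ≤ 5. Evaluating the double integral:

    ∬_D (21x^2 + 7) dA = ∫_0^{1} ∫_0^{5} (21x^2 + 7) dy dx.

Inner (y from 0 to 5): 105x^2 + 35.
Outer (x from 0 to 1): 70.

Therefore ∮_C P dx + Q dy = 70.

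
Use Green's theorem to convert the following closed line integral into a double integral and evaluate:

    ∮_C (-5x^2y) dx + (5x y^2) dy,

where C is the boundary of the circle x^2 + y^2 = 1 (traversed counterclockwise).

Green's theorem converts the closed line integral into a double integral over the enclosed region D:

    ∮_C P dx + Q dy = ∬_D (∂Q/∂x - ∂P/∂y) dA.

Here P = -5x^2y, Q = 5x y^2, so

    ∂Q/∂x = 5y^2,    ∂P/∂y = -5x^2,
    ∂Q/∂x - ∂P/∂y = 5x^2 + 5y^2.

D is the region x^2 + y^2 ≤ 1. Evaluating the double integral:

In polar coordinates (x = r cos θ, y = r sin θ, dA = r dr dθ) the integrand becomes 5r^2, so

    ∬_D (5x^2 + 5y^2) dA = ∫_0^{2π} ∫_0^{1} (5r^2) · r dr dθ.

Inner (r from 0 to 1): 5/4.
Outer (θ from 0 to 2π): 5π/2.

Therefore ∮_C P dx + Q dy = 5π/2.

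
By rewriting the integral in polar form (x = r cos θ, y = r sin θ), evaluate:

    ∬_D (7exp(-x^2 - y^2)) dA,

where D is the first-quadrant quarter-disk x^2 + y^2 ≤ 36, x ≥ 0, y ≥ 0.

The region D is 0 ≤ r ≤ 6, 0 ≤ θ ≤ π/2 in polar coordinates, where x = r cos(θ), y = r sin(θ), and dA = r dr dθ.

Under the substitution, the integrand becomes 7exp(-r^2), so

    ∬_D (7exp(-x^2 - y^2)) dA = ∫_{0}^{π/2} ∫_{0}^{6} (7exp(-r^2)) · r dr dθ.

Inner integral (in r): ∫_{0}^{6} (7exp(-r^2)) · r dr = 7/2 - 7exp(-36)/2.

Outer integral (in θ): ∫_{0}^{π/2} (7/2 - 7exp(-36)/2) dθ = -7π (1 - exp(36))exp(-36)/4.

Therefore ∬_D (7exp(-x^2 - y^2)) dA = -7π (1 - exp(36))exp(-36)/4.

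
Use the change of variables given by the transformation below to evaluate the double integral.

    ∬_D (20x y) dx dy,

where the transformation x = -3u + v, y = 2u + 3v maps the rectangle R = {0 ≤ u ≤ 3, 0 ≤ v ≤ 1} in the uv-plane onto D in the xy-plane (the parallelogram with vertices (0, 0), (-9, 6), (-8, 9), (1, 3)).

Compute the Jacobian determinant of (x, y) with respect to (u, v):

    ∂(x,y)/∂(u,v) = | -3  1 | = (-3)(3) - (1)(2) = -11.
                   | 2  3 |

Its absolute value is |J| = 11 (the area scaling factor).

Substituting x = -3u + v, y = 2u + 3v into the integrand,

    20x y → -120u^2 - 140u v + 60v^2,

so the integral becomes

    ∬_R (-120u^2 - 140u v + 60v^2) · |J| du dv = ∫_0^3 ∫_0^1 (-1320u^2 - 1540u v + 660v^2) dv du.

Inner (v): -1320u^2 - 770u + 220.
Outer (u): -14685.

Therefore ∬_D (20x y) dx dy = -14685.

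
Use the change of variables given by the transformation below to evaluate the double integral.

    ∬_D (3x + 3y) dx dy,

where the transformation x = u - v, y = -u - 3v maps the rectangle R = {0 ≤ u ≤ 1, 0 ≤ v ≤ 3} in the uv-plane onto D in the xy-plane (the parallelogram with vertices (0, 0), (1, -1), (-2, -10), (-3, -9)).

Compute the Jacobian determinant of (x, y) with respect to (u, v):

    ∂(x,y)/∂(u,v) = | 1  -1 | = (1)(-3) - (-1)(-1) = -4.
                   | -1  -3 |

Its absolute value is |J| = 4 (the area scaling factor).

Substituting x = u - v, y = -u - 3v into the integrand,

    3x + 3y → -12v,

so the integral becomes

    ∬_R (-12v) · |J| du dv = ∫_0^1 ∫_0^3 (-48v) dv du.

Inner (v): -216.
Outer (u): -216.

Therefore ∬_D (3x + 3y) dx dy = -216.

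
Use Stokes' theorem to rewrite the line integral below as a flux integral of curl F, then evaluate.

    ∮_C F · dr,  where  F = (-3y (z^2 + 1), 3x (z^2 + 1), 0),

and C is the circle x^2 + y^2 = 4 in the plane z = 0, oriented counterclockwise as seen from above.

Let S be the flat disk x^2 + y^2 ≤ 4 in the plane z = 0, with upward unit normal n̂ = ẑ. By Stokes' theorem,

    ∮_C F · dr = ∬_S (∇ × F) · n̂ dS = ∬_D (curl F)_z dA,

where D is the disk x^2 + y^2 ≤ 4.

Compute the curl of F = (-3y (z^2 + 1), 3x (z^2 + 1), 0):
    (∇ × F)_x = ∂F_z/∂y - ∂F_y/∂z = -6x z,
    (∇ × F)_y = ∂F_x/∂z - ∂F_z/∂x = -6y z,
    (∇ × F)_z = ∂F_y/∂x - ∂F_x/∂y = 6z^2 + 6.

On z = 0, (curl F)_z = 6.

Convert to polar (x = r cos θ, y = r sin θ, dA = r dr dθ); the integrand becomes 6, so

    ∬_D (curl F)_z dA = ∫_0^{2π} ∫_0^{2} (6) · r dr dθ.

Inner (r from 0 to 2): 12.
Outer (θ from 0 to 2π): 24π.

Therefore ∮_C F · dr = 24π.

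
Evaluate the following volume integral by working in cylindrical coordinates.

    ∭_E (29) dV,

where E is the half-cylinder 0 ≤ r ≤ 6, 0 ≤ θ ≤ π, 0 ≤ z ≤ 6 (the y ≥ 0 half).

In cylindrical coordinates, x = r cos(θ), y = r sin(θ), z = z, and dV = r dr dθ dz.

The integrand becomes 29, so

    ∭_E (29) dV = ∫_{0}^{π} ∫_{0}^{6} ∫_{0}^{6} (29) · r dz dr dθ.

Inner (z): 174r.
Middle (r from 0 to 6): 3132.
Outer (θ): 3132π.

Therefore the triple integral equals 3132π.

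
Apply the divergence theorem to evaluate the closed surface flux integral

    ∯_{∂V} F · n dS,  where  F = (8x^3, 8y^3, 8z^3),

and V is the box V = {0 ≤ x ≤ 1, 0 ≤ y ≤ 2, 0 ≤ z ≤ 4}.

By the divergence theorem,

    ∯_{∂V} F · n dS = ∭_V (∇ · F) dV.

Compute the divergence:
    ∇ · F = ∂F_x/∂x + ∂F_y/∂y + ∂F_z/∂z = 24x^2 + 24y^2 + 24z^2.

V is a rectangular box, so dV = dx dy dz with 0 ≤ x ≤ 1, 0 ≤ y ≤ 2, 0 ≤ z ≤ 4.

Integrate (24x^2 + 24y^2 + 24z^2) over V as an iterated integral:

    ∭_V (∇·F) dV = ∫_0^{1} ∫_0^{2} ∫_0^{4} (24x^2 + 24y^2 + 24z^2) dz dy dx.

Inner (z from 0 to 4): 96x^2 + 96y^2 + 512.
Middle (y from 0 to 2): 192x^2 + 1280.
Outer (x from 0 to 1): 1344.

Therefore ∯_{∂V} F · n dS = 1344.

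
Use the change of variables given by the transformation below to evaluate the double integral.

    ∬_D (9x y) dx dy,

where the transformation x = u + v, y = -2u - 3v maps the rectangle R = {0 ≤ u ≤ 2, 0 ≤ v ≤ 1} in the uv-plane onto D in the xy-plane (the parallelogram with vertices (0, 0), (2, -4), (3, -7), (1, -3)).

Compute the Jacobian determinant of (x, y) with respect to (u, v):

    ∂(x,y)/∂(u,v) = | 1  1 | = (1)(-3) - (1)(-2) = -1.
                   | -2  -3 |

Its absolute value is |J| = 1 (the area scaling factor).

Substituting x = u + v, y = -2u - 3v into the integrand,

    9x y → -18u^2 - 45u v - 27v^2,

so the integral becomes

    ∬_R (-18u^2 - 45u v - 27v^2) · |J| du dv = ∫_0^2 ∫_0^1 (-18u^2 - 45u v - 27v^2) dv du.

Inner (v): -18u^2 - 45u/2 - 9.
Outer (u): -111.

Therefore ∬_D (9x y) dx dy = -111.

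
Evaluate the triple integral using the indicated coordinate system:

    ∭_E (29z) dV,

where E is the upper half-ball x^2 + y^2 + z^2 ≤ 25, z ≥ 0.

In spherical coordinates, x = ρ sin(φ) cos(θ), y = ρ sin(φ) sin(θ), z = ρ cos(φ), and dV = ρ^2 sin(φ) dρ dφ dθ.

The integrand becomes 29ρ cos(φ), so

    ∭_E (29z) dV = ∫_{0}^{2π} ∫_{0}^{π/2} ∫_{0}^{5} (29ρ cos(φ)) · ρ^2 sin(φ) dρ dφ dθ.

Inner (ρ): 18125sin(2φ)/8.
Middle (φ): 18125/8.
Outer (θ): 18125π/4.

Therefore the triple integral equals 18125π/4.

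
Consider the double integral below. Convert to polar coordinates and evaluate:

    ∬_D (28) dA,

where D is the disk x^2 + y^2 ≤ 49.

The region D is 0 ≤ r ≤ 7, 0 ≤ θ ≤ 2π in polar coordinates, where x = r cos(θ), y = r sin(θ), and dA = r dr dθ.

Under the substitution, the integrand becomes 28, so

    ∬_D (28) dA = ∫_{0}^{2π} ∫_{0}^{7} (28) · r dr dθ.

Inner integral (in r): ∫_{0}^{7} (28) · r dr = 686.

Outer integral (in θ): ∫_{0}^{2π} (686) dθ = 1372π.

Therefore ∬_D (28) dA = 1372π.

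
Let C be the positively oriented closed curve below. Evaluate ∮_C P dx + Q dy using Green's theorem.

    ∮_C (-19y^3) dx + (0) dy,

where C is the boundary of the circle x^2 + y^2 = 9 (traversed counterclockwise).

Green's theorem converts the closed line integral into a double integral over the enclosed region D:

    ∮_C P dx + Q dy = ∬_D (∂Q/∂x - ∂P/∂y) dA.

Here P = -19y^3, Q = 0, so

    ∂Q/∂x = 0,    ∂P/∂y = -57y^2,
    ∂Q/∂x - ∂P/∂y = 57y^2.

D is the region x^2 + y^2 ≤ 9. Evaluating the double integral:

In polar coordinates (x = r cos θ, y = r sin θ, dA = r dr dθ) the integrand becomes 57r^2sin(θ)^2, so

    ∬_D (57y^2) dA = ∫_0^{2π} ∫_0^{3} (57r^2sin(θ)^2) · r dr dθ.

Inner (r from 0 to 3): 4617sin(θ)^2/4.
Outer (θ from 0 to 2π): 4617π/4.

Therefore ∮_C P dx + Q dy = 4617π/4.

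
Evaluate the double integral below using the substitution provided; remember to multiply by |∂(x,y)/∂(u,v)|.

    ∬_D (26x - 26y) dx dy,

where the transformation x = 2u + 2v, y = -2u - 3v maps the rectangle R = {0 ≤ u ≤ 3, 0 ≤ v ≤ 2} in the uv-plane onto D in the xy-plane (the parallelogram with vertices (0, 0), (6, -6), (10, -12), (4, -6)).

Compute the Jacobian determinant of (x, y) with respect to (u, v):

    ∂(x,y)/∂(u,v) = | 2  2 | = (2)(-3) - (2)(-2) = -2.
                   | -2  -3 |

Its absolute value is |J| = 2 (the area scaling factor).

Substituting x = 2u + 2v, y = -2u - 3v into the integrand,

    26x - 26y → 104u + 130v,

so the integral becomes

    ∬_R (104u + 130v) · |J| du dv = ∫_0^3 ∫_0^2 (208u + 260v) dv du.

Inner (v): 416u + 520.
Outer (u): 3432.

Therefore ∬_D (26x - 26y) dx dy = 3432.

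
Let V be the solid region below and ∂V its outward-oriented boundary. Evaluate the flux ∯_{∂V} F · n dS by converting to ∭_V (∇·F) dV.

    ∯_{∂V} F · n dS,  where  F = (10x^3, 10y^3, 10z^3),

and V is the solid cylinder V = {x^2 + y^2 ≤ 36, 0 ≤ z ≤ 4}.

By the divergence theorem,

    ∯_{∂V} F · n dS = ∭_V (∇ · F) dV.

Compute the divergence:
    ∇ · F = ∂F_x/∂x + ∂F_y/∂y + ∂F_z/∂z = 30x^2 + 30y^2 + 30z^2.

In cylindrical coordinates, x = r cos(θ), y = r sin(θ), z = z, dV = r dr dθ dz, with 0 ≤ r ≤ 6, 0 ≤ θ ≤ 2π, 0 ≤ z ≤ 4.

The integrand, after substitution and multiplying by the volume element, becomes (30r^2 + 30z^2) · r, so

    ∭_V (∇·F) dV = ∫_0^{2π} ∫_0^{6} ∫_0^{4} (30r^2 + 30z^2) · r dz dr dθ.

Inner (z from 0 to 4): 120r^3 + 640r.
Middle (r from 0 to 6): 50400.
Outer (θ from 0 to 2π): 100800π.

Therefore ∯_{∂V} F · n dS = 100800π.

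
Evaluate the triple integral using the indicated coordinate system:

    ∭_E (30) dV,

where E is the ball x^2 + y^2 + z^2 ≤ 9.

In spherical coordinates, x = ρ sin(φ) cos(θ), y = ρ sin(φ) sin(θ), z = ρ cos(φ), and dV = ρ^2 sin(φ) dρ dφ dθ.

The integrand becomes 30, so

    ∭_E (30) dV = ∫_{0}^{2π} ∫_{0}^{π} ∫_{0}^{3} (30) · ρ^2 sin(φ) dρ dφ dθ.

Inner (ρ): 270sin(φ).
Middle (φ): 540.
Outer (θ): 1080π.

Therefore the triple integral equals 1080π.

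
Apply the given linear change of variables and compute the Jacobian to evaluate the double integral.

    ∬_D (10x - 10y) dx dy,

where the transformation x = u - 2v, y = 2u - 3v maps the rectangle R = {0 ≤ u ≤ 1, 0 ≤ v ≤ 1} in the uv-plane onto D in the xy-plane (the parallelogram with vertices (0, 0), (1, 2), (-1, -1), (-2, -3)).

Compute the Jacobian determinant of (x, y) with respect to (u, v):

    ∂(x,y)/∂(u,v) = | 1  -2 | = (1)(-3) - (-2)(2) = 1.
                   | 2  -3 |

Its absolute value is |J| = 1 (the area scaling factor).

Substituting x = u - 2v, y = 2u - 3v into the integrand,

    10x - 10y → -10u + 10v,

so the integral becomes

    ∬_R (-10u + 10v) · |J| du dv = ∫_0^1 ∫_0^1 (-10u + 10v) dv du.

Inner (v): 5 - 10u.
Outer (u): 0.

Therefore ∬_D (10x - 10y) dx dy = 0.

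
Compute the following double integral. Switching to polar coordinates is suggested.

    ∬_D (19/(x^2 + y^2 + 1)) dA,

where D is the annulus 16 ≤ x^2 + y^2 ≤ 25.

The region D is 4 ≤ r ≤ 5, 0 ≤ θ ≤ 2π in polar coordinates, where x = r cos(θ), y = r sin(θ), and dA = r dr dθ.

Under the substitution, the integrand becomes 19/(r^2 + 1), so

    ∬_D (19/(x^2 + y^2 + 1)) dA = ∫_{0}^{2π} ∫_{4}^{5} (19/(r^2 + 1)) · r dr dθ.

Inner integral (in r): ∫_{4}^{5} (19/(r^2 + 1)) · r dr = log(5429503678976sqrt(442)/2015993900449).

Outer integral (in θ): ∫_{0}^{2π} (log(5429503678976sqrt(442)/2015993900449)) dθ = log((5429503678976sqrt(442)/2015993900449)^(2π)).

Therefore ∬_D (19/(x^2 + y^2 + 1)) dA = log((5429503678976sqrt(442)/2015993900449)^(2π)).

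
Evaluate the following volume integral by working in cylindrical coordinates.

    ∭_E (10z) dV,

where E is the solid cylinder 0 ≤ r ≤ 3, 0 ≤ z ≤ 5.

In cylindrical coordinates, x = r cos(θ), y = r sin(θ), z = z, and dV = r dr dθ dz.

The integrand becomes 10z, so

    ∭_E (10z) dV = ∫_{0}^{2π} ∫_{0}^{3} ∫_{0}^{5} (10z) · r dz dr dθ.

Inner (z): 125r.
Middle (r from 0 to 3): 1125/2.
Outer (θ): 1125π.

Therefore the triple integral equals 1125π.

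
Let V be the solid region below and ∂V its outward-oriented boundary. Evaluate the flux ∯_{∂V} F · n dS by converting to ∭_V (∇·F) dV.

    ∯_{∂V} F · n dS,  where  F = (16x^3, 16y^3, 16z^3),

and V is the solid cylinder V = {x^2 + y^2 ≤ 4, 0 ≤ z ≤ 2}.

By the divergence theorem,

    ∯_{∂V} F · n dS = ∭_V (∇ · F) dV.

Compute the divergence:
    ∇ · F = ∂F_x/∂x + ∂F_y/∂y + ∂F_z/∂z = 48x^2 + 48y^2 + 48z^2.

In cylindrical coordinates, x = r cos(θ), y = r sin(θ), z = z, dV = r dr dθ dz, with 0 ≤ r ≤ 2, 0 ≤ θ ≤ 2π, 0 ≤ z ≤ 2.

The integrand, after substitution and multiplying by the volume element, becomes (48r^2 + 48z^2) · r, so

    ∭_V (∇·F) dV = ∫_0^{2π} ∫_0^{2} ∫_0^{2} (48r^2 + 48z^2) · r dz dr dθ.

Inner (z from 0 to 2): 96r^3 + 128r.
Middle (r from 0 to 2): 640.
Outer (θ from 0 to 2π): 1280π.

Therefore ∯_{∂V} F · n dS = 1280π.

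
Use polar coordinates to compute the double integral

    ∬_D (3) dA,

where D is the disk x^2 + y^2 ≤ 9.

The region D is 0 ≤ r ≤ 3, 0 ≤ θ ≤ 2π in polar coordinates, where x = r cos(θ), y = r sin(θ), and dA = r dr dθ.

Under the substitution, the integrand becomes 3, so

    ∬_D (3) dA = ∫_{0}^{2π} ∫_{0}^{3} (3) · r dr dθ.

Inner integral (in r): ∫_{0}^{3} (3) · r dr = 27/2.

Outer integral (in θ): ∫_{0}^{2π} (27/2) dθ = 27π.

Therefore ∬_D (3) dA = 27π.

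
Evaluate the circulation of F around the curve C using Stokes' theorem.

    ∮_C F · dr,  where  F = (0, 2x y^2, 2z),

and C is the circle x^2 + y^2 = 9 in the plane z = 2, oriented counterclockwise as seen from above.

Let S be the flat disk x^2 + y^2 ≤ 9 in the plane z = 2, with upward unit normal n̂ = ẑ. By Stokes' theorem,

    ∮_C F · dr = ∬_S (∇ × F) · n̂ dS = ∬_D (curl F)_z dA,

where D is the disk x^2 + y^2 ≤ 9.

Compute the curl of F = (0, 2x y^2, 2z):
    (∇ × F)_x = ∂F_z/∂y - ∂F_y/∂z = 0,
    (∇ × F)_y = ∂F_x/∂z - ∂F_z/∂x = 0,
    (∇ × F)_z = ∂F_y/∂x - ∂F_x/∂y = 2y^2.

On z = 2, (curl F)_z = 2y^2.

Convert to polar (x = r cos θ, y = r sin θ, dA = r dr dθ); the integrand becomes 2r^2sin(θ)^2, so

    ∬_D (curl F)_z dA = ∫_0^{2π} ∫_0^{3} (2r^2sin(θ)^2) · r dr dθ.

Inner (r from 0 to 3): 81sin(θ)^2/2.
Outer (θ from 0 to 2π): 81π/2.

Therefore ∮_C F · dr = 81π/2.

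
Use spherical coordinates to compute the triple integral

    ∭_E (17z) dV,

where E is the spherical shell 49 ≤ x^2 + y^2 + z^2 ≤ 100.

In spherical coordinates, x = ρ sin(φ) cos(θ), y = ρ sin(φ) sin(θ), z = ρ cos(φ), and dV = ρ^2 sin(φ) dρ dφ dθ.

The integrand becomes 17ρ cos(φ), so

    ∭_E (17z) dV = ∫_{0}^{2π} ∫_{0}^{π} ∫_{7}^{10} (17ρ cos(φ)) · ρ^2 sin(φ) dρ dφ dθ.

Inner (ρ): 129183sin(2φ)/8.
Middle (φ): 0.
Outer (θ): 0.

Therefore the triple integral equals 0.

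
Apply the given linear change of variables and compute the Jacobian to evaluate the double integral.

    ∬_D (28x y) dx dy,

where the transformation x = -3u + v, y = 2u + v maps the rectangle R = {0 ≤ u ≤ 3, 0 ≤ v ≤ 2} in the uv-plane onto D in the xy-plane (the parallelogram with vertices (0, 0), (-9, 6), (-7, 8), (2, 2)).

Compute the Jacobian determinant of (x, y) with respect to (u, v):

    ∂(x,y)/∂(u,v) = | -3  1 | = (-3)(1) - (1)(2) = -5.
                   | 2  1 |

Its absolute value is |J| = 5 (the area scaling factor).

Substituting x = -3u + v, y = 2u + v into the integrand,

    28x y → -168u^2 - 28u v + 28v^2,

so the integral becomes

    ∬_R (-168u^2 - 28u v + 28v^2) · |J| du dv = ∫_0^3 ∫_0^2 (-840u^2 - 140u v + 140v^2) dv du.

Inner (v): -1680u^2 - 280u + 1120/3.
Outer (u): -15260.

Therefore ∬_D (28x y) dx dy = -15260.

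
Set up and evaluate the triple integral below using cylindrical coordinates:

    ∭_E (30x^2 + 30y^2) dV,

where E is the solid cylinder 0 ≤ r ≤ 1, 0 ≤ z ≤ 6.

In cylindrical coordinates, x = r cos(θ), y = r sin(θ), z = z, and dV = r dr dθ dz.

The integrand becomes 30r^2, so

    ∭_E (30x^2 + 30y^2) dV = ∫_{0}^{2π} ∫_{0}^{1} ∫_{0}^{6} (30r^2) · r dz dr dθ.

Inner (z): 180r^3.
Middle (r from 0 to 1): 45.
Outer (θ): 90π.

Therefore the triple integral equals 90π.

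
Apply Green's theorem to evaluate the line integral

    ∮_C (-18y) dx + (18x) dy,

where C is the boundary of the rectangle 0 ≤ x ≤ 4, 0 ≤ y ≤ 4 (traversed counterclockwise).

Green's theorem converts the closed line integral into a double integral over the enclosed region D:

    ∮_C P dx + Q dy = ∬_D (∂Q/∂x - ∂P/∂y) dA.

Here P = -18y, Q = 18x, so

    ∂Q/∂x = 18,    ∂P/∂y = -18,
    ∂Q/∂x - ∂P/∂y = 36.

D is the region 0 ≤ x ≤ 4, 0 ≤ y ≤ 4. Evaluating the double integral:

    ∬_D (36) dA = ∫_0^{4} ∫_0^{4} (36) dy dx.

Inner (y from 0 to 4): 144.
Outer (x from 0 to 4): 576.

Therefore ∮_C P dx + Q dy = 576.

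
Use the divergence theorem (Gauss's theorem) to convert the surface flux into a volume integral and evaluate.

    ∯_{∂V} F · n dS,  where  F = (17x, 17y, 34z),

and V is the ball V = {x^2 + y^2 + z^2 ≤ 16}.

By the divergence theorem,

    ∯_{∂V} F · n dS = ∭_V (∇ · F) dV.

Compute the divergence:
    ∇ · F = ∂F_x/∂x + ∂F_y/∂y + ∂F_z/∂z = 17 + 17 + 34 = 68.

In spherical coordinates, x = ρ sin(φ) cos(θ), y = ρ sin(φ) sin(θ), z = ρ cos(φ), dV = ρ^2 sin(φ) dρ dφ dθ, with 0 ≤ ρ ≤ 4, 0 ≤ φ ≤ π, 0 ≤ θ ≤ 2π.

The integrand, after substitution and multiplying by the volume element, becomes (68) · ρ^2 sin(φ), so

    ∭_V (∇·F) dV = ∫_0^{2π} ∫_0^{π} ∫_0^{4} (68) · ρ^2 sin(φ) dρ dφ dθ.

Inner (ρ from 0 to 4): 4352sin(φ)/3.
Middle (φ from 0 to π): 8704/3.
Outer (θ from 0 to 2π): 17408π/3.

Therefore ∯_{∂V} F · n dS = 17408π/3.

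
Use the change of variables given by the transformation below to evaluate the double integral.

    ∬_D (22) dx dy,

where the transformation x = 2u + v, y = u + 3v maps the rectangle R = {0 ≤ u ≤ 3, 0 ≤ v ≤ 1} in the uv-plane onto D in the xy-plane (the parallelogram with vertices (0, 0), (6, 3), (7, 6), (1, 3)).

Compute the Jacobian determinant of (x, y) with respect to (u, v):

    ∂(x,y)/∂(u,v) = | 2  1 | = (2)(3) - (1)(1) = 5.
                   | 1  3 |

Its absolute value is |J| = 5 (the area scaling factor).

Substituting x = 2u + v, y = u + 3v into the integrand,

    22 → 22,

so the integral becomes

    ∬_R (22) · |J| du dv = ∫_0^3 ∫_0^1 (110) dv du.

Inner (v): 110.
Outer (u): 330.

Therefore ∬_D (22) dx dy = 330.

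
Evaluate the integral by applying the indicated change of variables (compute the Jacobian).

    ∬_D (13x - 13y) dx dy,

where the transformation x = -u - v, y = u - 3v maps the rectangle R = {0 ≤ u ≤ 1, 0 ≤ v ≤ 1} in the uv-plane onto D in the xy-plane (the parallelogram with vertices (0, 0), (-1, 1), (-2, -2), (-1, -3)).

Compute the Jacobian determinant of (x, y) with respect to (u, v):

    ∂(x,y)/∂(u,v) = | -1  -1 | = (-1)(-3) - (-1)(1) = 4.
                   | 1  -3 |

Its absolute value is |J| = 4 (the area scaling factor).

Substituting x = -u - v, y = u - 3v into the integrand,

    13x - 13y → -26u + 26v,

so the integral becomes

    ∬_R (-26u + 26v) · |J| du dv = ∫_0^1 ∫_0^1 (-104u + 104v) dv du.

Inner (v): 52 - 104u.
Outer (u): 0.

Therefore ∬_D (13x - 13y) dx dy = 0.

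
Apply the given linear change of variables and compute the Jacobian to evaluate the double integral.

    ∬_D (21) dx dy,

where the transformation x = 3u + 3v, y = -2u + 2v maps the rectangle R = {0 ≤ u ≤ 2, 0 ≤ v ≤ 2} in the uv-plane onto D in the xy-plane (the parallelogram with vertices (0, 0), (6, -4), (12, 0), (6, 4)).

Compute the Jacobian determinant of (x, y) with respect to (u, v):

    ∂(x,y)/∂(u,v) = | 3  3 | = (3)(2) - (3)(-2) = 12.
                   | -2  2 |

Its absolute value is |J| = 12 (the area scaling factor).

Substituting x = 3u + 3v, y = -2u + 2v into the integrand,

    21 → 21,

so the integral becomes

    ∬_R (21) · |J| du dv = ∫_0^2 ∫_0^2 (252) dv du.

Inner (v): 504.
Outer (u): 1008.

Therefore ∬_D (21) dx dy = 1008.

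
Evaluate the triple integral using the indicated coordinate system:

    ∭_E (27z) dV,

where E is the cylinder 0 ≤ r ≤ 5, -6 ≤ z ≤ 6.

In cylindrical coordinates, x = r cos(θ), y = r sin(θ), z = z, and dV = r dr dθ dz.

The integrand becomes 27z, so

    ∭_E (27z) dV = ∫_{0}^{2π} ∫_{0}^{5} ∫_{-6}^{6} (27z) · r dz dr dθ.

Inner (z): 0.
Middle (r from 0 to 5): 0.
Outer (θ): 0.

Therefore the triple integral equals 0.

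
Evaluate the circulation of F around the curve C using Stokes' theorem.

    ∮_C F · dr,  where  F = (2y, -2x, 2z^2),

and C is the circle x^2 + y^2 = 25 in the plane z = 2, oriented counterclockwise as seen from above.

Let S be the flat disk x^2 + y^2 ≤ 25 in the plane z = 2, with upward unit normal n̂ = ẑ. By Stokes' theorem,

    ∮_C F · dr = ∬_S (∇ × F) · n̂ dS = ∬_D (curl F)_z dA,

where D is the disk x^2 + y^2 ≤ 25.

Compute the curl of F = (2y, -2x, 2z^2):
    (∇ × F)_x = ∂F_z/∂y - ∂F_y/∂z = 0,
    (∇ × F)_y = ∂F_x/∂z - ∂F_z/∂x = 0,
    (∇ × F)_z = ∂F_y/∂x - ∂F_x/∂y = -4.

On z = 2, (curl F)_z = -4.

Convert to polar (x = r cos θ, y = r sin θ, dA = r dr dθ); the integrand becomes -4, so

    ∬_D (curl F)_z dA = ∫_0^{2π} ∫_0^{5} (-4) · r dr dθ.

Inner (r from 0 to 5): -50.
Outer (θ from 0 to 2π): -100π.

Therefore ∮_C F · dr = -100π.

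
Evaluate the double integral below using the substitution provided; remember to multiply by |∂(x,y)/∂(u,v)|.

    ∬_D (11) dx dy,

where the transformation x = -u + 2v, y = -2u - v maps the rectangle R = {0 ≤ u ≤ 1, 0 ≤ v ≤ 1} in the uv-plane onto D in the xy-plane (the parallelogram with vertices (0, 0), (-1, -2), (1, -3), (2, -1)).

Compute the Jacobian determinant of (x, y) with respect to (u, v):

    ∂(x,y)/∂(u,v) = | -1  2 | = (-1)(-1) - (2)(-2) = 5.
                   | -2  -1 |

Its absolute value is |J| = 5 (the area scaling factor).

Substituting x = -u + 2v, y = -2u - v into the integrand,

    11 → 11,

so the integral becomes

    ∬_R (11) · |J| du dv = ∫_0^1 ∫_0^1 (55) dv du.

Inner (v): 55.
Outer (u): 55.

Therefore ∬_D (11) dx dy = 55.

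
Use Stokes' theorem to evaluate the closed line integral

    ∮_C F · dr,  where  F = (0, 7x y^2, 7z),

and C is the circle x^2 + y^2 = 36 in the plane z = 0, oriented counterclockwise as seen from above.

Let S be the flat disk x^2 + y^2 ≤ 36 in the plane z = 0, with upward unit normal n̂ = ẑ. By Stokes' theorem,

    ∮_C F · dr = ∬_S (∇ × F) · n̂ dS = ∬_D (curl F)_z dA,

where D is the disk x^2 + y^2 ≤ 36.

Compute the curl of F = (0, 7x y^2, 7z):
    (∇ × F)_x = ∂F_z/∂y - ∂F_y/∂z = 0,
    (∇ × F)_y = ∂F_x/∂z - ∂F_z/∂x = 0,
    (∇ × F)_z = ∂F_y/∂x - ∂F_x/∂y = 7y^2.

On z = 0, (curl F)_z = 7y^2.

Convert to polar (x = r cos θ, y = r sin θ, dA = r dr dθ); the integrand becomes 7r^2sin(θ)^2, so

    ∬_D (curl F)_z dA = ∫_0^{2π} ∫_0^{6} (7r^2sin(θ)^2) · r dr dθ.

Inner (r from 0 to 6): 2268sin(θ)^2.
Outer (θ from 0 to 2π): 2268π.

Therefore ∮_C F · dr = 2268π.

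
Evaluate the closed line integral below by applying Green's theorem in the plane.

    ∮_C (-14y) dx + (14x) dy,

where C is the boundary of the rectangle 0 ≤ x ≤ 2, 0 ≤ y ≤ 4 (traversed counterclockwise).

Green's theorem converts the closed line integral into a double integral over the enclosed region D:

    ∮_C P dx + Q dy = ∬_D (∂Q/∂x - ∂P/∂y) dA.

Here P = -14y, Q = 14x, so

    ∂Q/∂x = 14,    ∂P/∂y = -14,
    ∂Q/∂x - ∂P/∂y = 28.

D is the region 0 ≤ x ≤ 2, 0 ≤ y ≤ 4. Evaluating the double integral:

    ∬_D (28) dA = ∫_0^{2} ∫_0^{4} (28) dy dx.

Inner (y from 0 to 4): 112.
Outer (x from 0 to 2): 224.

Therefore ∮_C P dx + Q dy = 224.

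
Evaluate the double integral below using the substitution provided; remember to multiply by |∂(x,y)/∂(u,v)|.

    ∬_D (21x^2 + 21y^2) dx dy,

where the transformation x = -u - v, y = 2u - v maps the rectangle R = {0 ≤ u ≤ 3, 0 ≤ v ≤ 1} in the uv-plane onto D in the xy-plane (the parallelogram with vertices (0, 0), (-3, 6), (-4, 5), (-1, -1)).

Compute the Jacobian determinant of (x, y) with respect to (u, v):

    ∂(x,y)/∂(u,v) = | -1  -1 | = (-1)(-1) - (-1)(2) = 3.
                   | 2  -1 |

Its absolute value is |J| = 3 (the area scaling factor).

Substituting x = -u - v, y = 2u - v into the integrand,

    21x^2 + 21y^2 → 105u^2 - 42u v + 42v^2,

so the integral becomes

    ∬_R (105u^2 - 42u v + 42v^2) · |J| du dv = ∫_0^3 ∫_0^1 (315u^2 - 126u v + 126v^2) dv du.

Inner (v): 315u^2 - 63u + 42.
Outer (u): 5355/2.

Therefore ∬_D (21x^2 + 21y^2) dx dy = 5355/2.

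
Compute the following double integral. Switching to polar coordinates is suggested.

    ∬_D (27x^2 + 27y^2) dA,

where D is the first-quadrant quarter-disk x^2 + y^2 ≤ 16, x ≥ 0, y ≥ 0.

The region D is 0 ≤ r ≤ 4, 0 ≤ θ ≤ π/2 in polar coordinates, where x = r cos(θ), y = r sin(θ), and dA = r dr dθ.

Under the substitution, the integrand becomes 27r^2, so

    ∬_D (27x^2 + 27y^2) dA = ∫_{0}^{π/2} ∫_{0}^{4} (27r^2) · r dr dθ.

Inner integral (in r): ∫_{0}^{4} (27r^2) · r dr = 1728.

Outer integral (in θ): ∫_{0}^{π/2} (1728) dθ = 864π.

Therefore ∬_D (27x^2 + 27y^2) dA = 864π.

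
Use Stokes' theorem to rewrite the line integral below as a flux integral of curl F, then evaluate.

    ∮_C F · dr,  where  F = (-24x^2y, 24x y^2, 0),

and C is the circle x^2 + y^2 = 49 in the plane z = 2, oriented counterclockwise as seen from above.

Let S be the flat disk x^2 + y^2 ≤ 49 in the plane z = 2, with upward unit normal n̂ = ẑ. By Stokes' theorem,

    ∮_C F · dr = ∬_S (∇ × F) · n̂ dS = ∬_D (curl F)_z dA,

where D is the disk x^2 + y^2 ≤ 49.

Compute the curl of F = (-24x^2y, 24x y^2, 0):
    (∇ × F)_x = ∂F_z/∂y - ∂F_y/∂z = 0,
    (∇ × F)_y = ∂F_x/∂z - ∂F_z/∂x = 0,
    (∇ × F)_z = ∂F_y/∂x - ∂F_x/∂y = 24x^2 + 24y^2.

On z = 2, (curl F)_z = 24x^2 + 24y^2.

Convert to polar (x = r cos θ, y = r sin θ, dA = r dr dθ); the integrand becomes 24r^2, so

    ∬_D (curl F)_z dA = ∫_0^{2π} ∫_0^{7} (24r^2) · r dr dθ.

Inner (r from 0 to 7): 14406.
Outer (θ from 0 to 2π): 28812π.

Therefore ∮_C F · dr = 28812π.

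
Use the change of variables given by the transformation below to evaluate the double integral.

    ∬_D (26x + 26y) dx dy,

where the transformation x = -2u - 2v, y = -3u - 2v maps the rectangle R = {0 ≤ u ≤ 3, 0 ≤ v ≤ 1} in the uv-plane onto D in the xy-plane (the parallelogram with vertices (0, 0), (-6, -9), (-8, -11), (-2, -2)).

Compute the Jacobian determinant of (x, y) with respect to (u, v):

    ∂(x,y)/∂(u,v) = | -2  -2 | = (-2)(-2) - (-2)(-3) = -2.
                   | -3  -2 |

Its absolute value is |J| = 2 (the area scaling factor).

Substituting x = -2u - 2v, y = -3u - 2v into the integrand,

    26x + 26y → -130u - 104v,

so the integral becomes

    ∬_R (-130u - 104v) · |J| du dv = ∫_0^3 ∫_0^1 (-260u - 208v) dv du.

Inner (v): -260u - 104.
Outer (u): -1482.

Therefore ∬_D (26x + 26y) dx dy = -1482.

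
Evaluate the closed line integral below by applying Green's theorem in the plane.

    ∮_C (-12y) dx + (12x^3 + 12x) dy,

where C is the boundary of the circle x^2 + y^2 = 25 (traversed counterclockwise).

Green's theorem converts the closed line integral into a double integral over the enclosed region D:

    ∮_C P dx + Q dy = ∬_D (∂Q/∂x - ∂P/∂y) dA.

Here P = -12y, Q = 12x^3 + 12x, so

    ∂Q/∂x = 36x^2 + 12,    ∂P/∂y = -12,
    ∂Q/∂x - ∂P/∂y = 36x^2 + 24.

D is the region x^2 + y^2 ≤ 25. Evaluating the double integral:

In polar coordinates (x = r cos θ, y = r sin θ, dA = r dr dθ) the integrand becomes 36r^2cos(θ)^2 + 24, so

    ∬_D (36x^2 + 24) dA = ∫_0^{2π} ∫_0^{5} (36r^2cos(θ)^2 + 24) · r dr dθ.

Inner (r from 0 to 5): 5625cos(θ)^2 + 300.
Outer (θ from 0 to 2π): 6225π.

Therefore ∮_C P dx + Q dy = 6225π.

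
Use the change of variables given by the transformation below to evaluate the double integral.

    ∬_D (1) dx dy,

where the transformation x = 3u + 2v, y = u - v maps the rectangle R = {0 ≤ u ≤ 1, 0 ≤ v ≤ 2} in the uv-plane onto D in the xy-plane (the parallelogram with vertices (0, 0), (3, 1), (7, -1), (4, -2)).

Compute the Jacobian determinant of (x, y) with respect to (u, v):

    ∂(x,y)/∂(u,v) = | 3  2 | = (3)(-1) - (2)(1) = -5.
                   | 1  -1 |

Its absolute value is |J| = 5 (the area scaling factor).

Substituting x = 3u + 2v, y = u - v into the integrand,

    1 → 1,

so the integral becomes

    ∬_R (1) · |J| du dv = ∫_0^1 ∫_0^2 (5) dv du.

Inner (v): 10.
Outer (u): 10.

Therefore ∬_D (1) dx dy = 10.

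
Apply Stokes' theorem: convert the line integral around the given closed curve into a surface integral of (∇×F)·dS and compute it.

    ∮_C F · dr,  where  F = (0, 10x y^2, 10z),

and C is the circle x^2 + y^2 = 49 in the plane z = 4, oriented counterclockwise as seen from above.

Let S be the flat disk x^2 + y^2 ≤ 49 in the plane z = 4, with upward unit normal n̂ = ẑ. By Stokes' theorem,

    ∮_C F · dr = ∬_S (∇ × F) · n̂ dS = ∬_D (curl F)_z dA,

where D is the disk x^2 + y^2 ≤ 49.

Compute the curl of F = (0, 10x y^2, 10z):
    (∇ × F)_x = ∂F_z/∂y - ∂F_y/∂z = 0,
    (∇ × F)_y = ∂F_x/∂z - ∂F_z/∂x = 0,
    (∇ × F)_z = ∂F_y/∂x - ∂F_x/∂y = 10y^2.

On z = 4, (curl F)_z = 10y^2.

Convert to polar (x = r cos θ, y = r sin θ, dA = r dr dθ); the integrand becomes 10r^2sin(θ)^2, so

    ∬_D (curl F)_z dA = ∫_0^{2π} ∫_0^{7} (10r^2sin(θ)^2) · r dr dθ.

Inner (r from 0 to 7): 12005sin(θ)^2/2.
Outer (θ from 0 to 2π): 12005π/2.

Therefore ∮_C F · dr = 12005π/2.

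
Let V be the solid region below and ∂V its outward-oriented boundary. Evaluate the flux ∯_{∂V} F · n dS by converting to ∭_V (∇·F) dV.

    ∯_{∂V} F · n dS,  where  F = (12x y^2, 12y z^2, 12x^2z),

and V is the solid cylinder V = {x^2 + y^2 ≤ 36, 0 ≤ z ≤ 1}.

By the divergence theorem,

    ∯_{∂V} F · n dS = ∭_V (∇ · F) dV.

Compute the divergence:
    ∇ · F = ∂F_x/∂x + ∂F_y/∂y + ∂F_z/∂z = 12y^2 + 12z^2 + 12x^2 = 12x^2 + 12y^2 + 12z^2.

In cylindrical coordinates, x = r cos(θ), y = r sin(θ), z = z, dV = r dr dθ dz, with 0 ≤ r ≤ 6, 0 ≤ θ ≤ 2π, 0 ≤ z ≤ 1.

The integrand, after substitution and multiplying by the volume element, becomes (12r^2 + 12z^2) · r, so

    ∭_V (∇·F) dV = ∫_0^{2π} ∫_0^{6} ∫_0^{1} (12r^2 + 12z^2) · r dz dr dθ.

Inner (z from 0 to 1): 12r^3 + 4r.
Middle (r from 0 to 6): 3960.
Outer (θ from 0 to 2π): 7920π.

Therefore ∯_{∂V} F · n dS = 7920π.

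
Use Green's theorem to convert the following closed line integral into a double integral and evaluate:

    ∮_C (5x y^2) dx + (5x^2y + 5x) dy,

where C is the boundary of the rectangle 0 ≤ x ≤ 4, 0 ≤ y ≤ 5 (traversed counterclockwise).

Green's theorem converts the closed line integral into a double integral over the enclosed region D:

    ∮_C P dx + Q dy = ∬_D (∂Q/∂x - ∂P/∂y) dA.

Here P = 5x y^2, Q = 5x^2y + 5x, so

    ∂Q/∂x = 10x y + 5,    ∂P/∂y = 10x y,
    ∂Q/∂x - ∂P/∂y = 5.

D is the region 0 ≤ x ≤ 4, 0 ≤ y ≤ 5. Evaluating the double integral:

    ∬_D (5) dA = ∫_0^{4} ∫_0^{5} (5) dy dx.

Inner (y from 0 to 5): 25.
Outer (x from 0 to 4): 100.

Therefore ∮_C P dx + Q dy = 100.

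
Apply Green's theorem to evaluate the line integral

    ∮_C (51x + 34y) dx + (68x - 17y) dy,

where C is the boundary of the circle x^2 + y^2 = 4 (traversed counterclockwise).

Green's theorem converts the closed line integral into a double integral over the enclosed region D:

    ∮_C P dx + Q dy = ∬_D (∂Q/∂x - ∂P/∂y) dA.

Here P = 51x + 34y, Q = 68x - 17y, so

    ∂Q/∂x = 68,    ∂P/∂y = 34,
    ∂Q/∂x - ∂P/∂y = 34.

D is the region x^2 + y^2 ≤ 4. Evaluating the double integral:

In polar coordinates (x = r cos θ, y = r sin θ, dA = r dr dθ) the integrand becomes 34, so

    ∬_D (34) dA = ∫_0^{2π} ∫_0^{2} (34) · r dr dθ.

Inner (r from 0 to 2): 68.
Outer (θ from 0 to 2π): 136π.

Therefore ∮_C P dx + Q dy = 136π.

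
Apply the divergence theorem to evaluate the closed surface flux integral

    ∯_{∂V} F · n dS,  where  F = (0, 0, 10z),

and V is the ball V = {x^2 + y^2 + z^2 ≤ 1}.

By the divergence theorem,

    ∯_{∂V} F · n dS = ∭_V (∇ · F) dV.

Compute the divergence:
    ∇ · F = ∂F_x/∂x + ∂F_y/∂y + ∂F_z/∂z = 0 + 0 + 10 = 10.

In spherical coordinates, x = ρ sin(φ) cos(θ), y = ρ sin(φ) sin(θ), z = ρ cos(φ), dV = ρ^2 sin(φ) dρ dφ dθ, with 0 ≤ ρ ≤ 1, 0 ≤ φ ≤ π, 0 ≤ θ ≤ 2π.

The integrand, after substitution and multiplying by the volume element, becomes (10) · ρ^2 sin(φ), so

    ∭_V (∇·F) dV = ∫_0^{2π} ∫_0^{π} ∫_0^{1} (10) · ρ^2 sin(φ) dρ dφ dθ.

Inner (ρ from 0 to 1): 10sin(φ)/3.
Middle (φ from 0 to π): 20/3.
Outer (θ from 0 to 2π): 40π/3.

Therefore ∯_{∂V} F · n dS = 40π/3.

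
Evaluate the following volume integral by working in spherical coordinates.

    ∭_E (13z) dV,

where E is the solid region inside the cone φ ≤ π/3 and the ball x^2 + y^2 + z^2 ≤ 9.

In spherical coordinates, x = ρ sin(φ) cos(θ), y = ρ sin(φ) sin(θ), z = ρ cos(φ), and dV = ρ^2 sin(φ) dρ dφ dθ.

The integrand becomes 13ρ cos(φ), so

    ∭_E (13z) dV = ∫_{0}^{2π} ∫_{0}^{π/3} ∫_{0}^{3} (13ρ cos(φ)) · ρ^2 sin(φ) dρ dφ dθ.

Inner (ρ): 1053sin(2φ)/8.
Middle (φ): 3159/32.
Outer (θ): 3159π/16.

Therefore the triple integral equals 3159π/16.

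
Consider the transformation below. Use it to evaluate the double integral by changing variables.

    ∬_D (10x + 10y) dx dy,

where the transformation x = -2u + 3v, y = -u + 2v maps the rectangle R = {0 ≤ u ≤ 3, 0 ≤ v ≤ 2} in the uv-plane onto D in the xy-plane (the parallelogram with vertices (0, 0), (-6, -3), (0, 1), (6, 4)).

Compute the Jacobian determinant of (x, y) with respect to (u, v):

    ∂(x,y)/∂(u,v) = | -2  3 | = (-2)(2) - (3)(-1) = -1.
                   | -1  2 |

Its absolute value is |J| = 1 (the area scaling factor).

Substituting x = -2u + 3v, y = -u + 2v into the integrand,

    10x + 10y → -30u + 50v,

so the integral becomes

    ∬_R (-30u + 50v) · |J| du dv = ∫_0^3 ∫_0^2 (-30u + 50v) dv du.

Inner (v): 100 - 60u.
Outer (u): 30.

Therefore ∬_D (10x + 10y) dx dy = 30.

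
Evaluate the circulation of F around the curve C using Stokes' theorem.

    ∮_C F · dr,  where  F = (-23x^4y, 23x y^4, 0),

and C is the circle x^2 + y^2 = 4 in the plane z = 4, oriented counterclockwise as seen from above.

Let S be the flat disk x^2 + y^2 ≤ 4 in the plane z = 4, with upward unit normal n̂ = ẑ. By Stokes' theorem,

    ∮_C F · dr = ∬_S (∇ × F) · n̂ dS = ∬_D (curl F)_z dA,

where D is the disk x^2 + y^2 ≤ 4.

Compute the curl of F = (-23x^4y, 23x y^4, 0):
    (∇ × F)_x = ∂F_z/∂y - ∂F_y/∂z = 0,
    (∇ × F)_y = ∂F_x/∂z - ∂F_z/∂x = 0,
    (∇ × F)_z = ∂F_y/∂x - ∂F_x/∂y = 23x^4 + 23y^4.

On z = 4, (curl F)_z = 23x^4 + 23y^4.

Convert to polar (x = r cos θ, y = r sin θ, dA = r dr dθ); the integrand becomes 23r^4(sin(θ)^4 + cos(θ)^4), so

    ∬_D (curl F)_z dA = ∫_0^{2π} ∫_0^{2} (23r^4(sin(θ)^4 + cos(θ)^4)) · r dr dθ.

Inner (r from 0 to 2): 736sin(θ)^4/3 + 736cos(θ)^4/3.
Outer (θ from 0 to 2π): 368π.

Therefore ∮_C F · dr = 368π.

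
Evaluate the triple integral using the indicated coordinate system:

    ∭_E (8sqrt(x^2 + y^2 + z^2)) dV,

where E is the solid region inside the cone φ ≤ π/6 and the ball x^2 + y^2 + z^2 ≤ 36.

In spherical coordinates, x = ρ sin(φ) cos(θ), y = ρ sin(φ) sin(θ), z = ρ cos(φ), and dV = ρ^2 sin(φ) dρ dφ dθ.

The integrand becomes 8ρ, so

    ∭_E (8sqrt(x^2 + y^2 + z^2)) dV = ∫_{0}^{2π} ∫_{0}^{π/6} ∫_{0}^{6} (8ρ) · ρ^2 sin(φ) dρ dφ dθ.

Inner (ρ): 2592sin(φ).
Middle (φ): 2592 - 1296sqrt(3).
Outer (θ): 2592π (2 - sqrt(3)).

Therefore the triple integral equals 2592π (2 - sqrt(3)).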